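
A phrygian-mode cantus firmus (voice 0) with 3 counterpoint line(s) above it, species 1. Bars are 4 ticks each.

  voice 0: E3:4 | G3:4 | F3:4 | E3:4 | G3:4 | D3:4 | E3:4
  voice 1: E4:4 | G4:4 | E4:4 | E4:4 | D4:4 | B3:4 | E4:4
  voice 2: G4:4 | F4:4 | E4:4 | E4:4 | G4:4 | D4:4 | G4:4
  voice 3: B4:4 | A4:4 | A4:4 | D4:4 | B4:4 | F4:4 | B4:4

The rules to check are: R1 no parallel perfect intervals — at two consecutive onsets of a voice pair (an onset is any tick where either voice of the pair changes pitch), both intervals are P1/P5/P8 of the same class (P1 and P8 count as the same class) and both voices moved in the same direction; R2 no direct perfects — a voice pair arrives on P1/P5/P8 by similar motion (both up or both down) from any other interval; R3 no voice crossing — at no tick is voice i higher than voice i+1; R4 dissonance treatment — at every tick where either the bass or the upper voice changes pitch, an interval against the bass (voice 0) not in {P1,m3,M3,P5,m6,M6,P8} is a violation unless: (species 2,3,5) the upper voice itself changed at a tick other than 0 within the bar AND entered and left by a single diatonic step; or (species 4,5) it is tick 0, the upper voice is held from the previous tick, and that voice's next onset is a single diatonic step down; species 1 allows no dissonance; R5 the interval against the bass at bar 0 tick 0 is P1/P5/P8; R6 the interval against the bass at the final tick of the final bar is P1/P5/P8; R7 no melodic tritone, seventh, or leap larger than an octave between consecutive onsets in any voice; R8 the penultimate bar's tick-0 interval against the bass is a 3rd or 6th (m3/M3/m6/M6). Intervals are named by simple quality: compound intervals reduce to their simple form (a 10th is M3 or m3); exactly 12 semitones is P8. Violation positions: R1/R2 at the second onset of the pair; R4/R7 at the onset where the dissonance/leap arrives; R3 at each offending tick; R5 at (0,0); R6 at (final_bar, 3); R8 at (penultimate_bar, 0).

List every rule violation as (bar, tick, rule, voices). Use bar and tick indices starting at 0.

bar 0: v0=E3 v1=E4 v2=G4 v3=B4 downbeat P5
bar 1: v0=G3 v1=G4 v2=F4 v3=A4 downbeat M2
bar 2: v0=F3 v1=E4 v2=E4 v3=A4 downbeat M3
bar 3: v0=E3 v1=E4 v2=E4 v3=D4 downbeat m7
bar 4: v0=G3 v1=D4 v2=G4 v3=B4 downbeat M3
bar 5: v0=D3 v1=B3 v2=D4 v3=F4 downbeat m3
bar 6: v0=E3 v1=E4 v2=G4 v3=B4 downbeat P5
  -> R5 @ bar 0 tick 0 v(0, 2): opens on m3
  -> R1 @ bar 1 tick 0 v(0, 1): E3/E4 P8 -> G3/G4 P8 similar
  -> R3 @ bar 1 tick 0 v(1, 2): G4 above F4
  -> R4 @ bar 1 tick 0 v(0, 2): G3/F4 m7 untreated
  -> R4 @ bar 1 tick 0 v(0, 3): G3/A4 M2 untreated
  -> R3 @ bar 1 tick 1 v(1, 2): G4 above F4
  -> R3 @ bar 1 tick 2 v(1, 2): G4 above F4
  -> R3 @ bar 1 tick 3 v(1, 2): G4 above F4
  -> R2 @ bar 2 tick 0 v(1, 2): G4/F4 M2 -> E4/E4 P1 similar
  -> R4 @ bar 2 tick 0 v(0, 1): F3/E4 M7 untreated
  -> R4 @ bar 2 tick 0 v(0, 2): F3/E4 M7 untreated
  -> R3 @ bar 3 tick 0 v(2, 3): E4 above D4
  -> R4 @ bar 3 tick 0 v(0, 3): E3/D4 m7 untreated
  -> R3 @ bar 3 tick 1 v(2, 3): E4 above D4
  -> R3 @ bar 3 tick 2 v(2, 3): E4 above D4
  -> R3 @ bar 3 tick 3 v(2, 3): E4 above D4
  -> R1 @ bar 4 tick 0 v(0, 2): E3/E4 P8 -> G3/G4 P8 similar
  -> R1 @ bar 5 tick 0 v(0, 2): G3/G4 P8 -> D3/D4 P8 similar
  -> R7 @ bar 5 tick 0 v(3,): B4->F4 leap 6st
  -> R8 @ bar 5 tick 0 v(0, 2): penult P8 not 3rd/6th
  -> R2 @ bar 6 tick 0 v(0, 1): D3/B3 M6 -> E3/E4 P8 similar
  -> R2 @ bar 6 tick 0 v(0, 3): D3/F4 m3 -> E3/B4 P5 similar
  -> R2 @ bar 6 tick 0 v(1, 3): B3/F4 TT -> E4/B4 P5 similar
  -> R7 @ bar 6 tick 0 v(3,): F4->B4 leap 6st
  -> R6 @ bar 6 tick 3 v(0, 2): closes on m3

(0, 0, R5, (0, 2))
(1, 0, R1, (0, 1))
(1, 0, R3, (1, 2))
(1, 0, R4, (0, 2))
(1, 0, R4, (0, 3))
(1, 1, R3, (1, 2))
(1, 2, R3, (1, 2))
(1, 3, R3, (1, 2))
(2, 0, R2, (1, 2))
(2, 0, R4, (0, 1))
(2, 0, R4, (0, 2))
(3, 0, R3, (2, 3))
(3, 0, R4, (0, 3))
(3, 1, R3, (2, 3))
(3, 2, R3, (2, 3))
(3, 3, R3, (2, 3))
(4, 0, R1, (0, 2))
(5, 0, R1, (0, 2))
(5, 0, R7, (3,))
(5, 0, R8, (0, 2))
(6, 0, R2, (0, 1))
(6, 0, R2, (0, 3))
(6, 0, R2, (1, 3))
(6, 0, R7, (3,))
(6, 3, R6, (0, 2))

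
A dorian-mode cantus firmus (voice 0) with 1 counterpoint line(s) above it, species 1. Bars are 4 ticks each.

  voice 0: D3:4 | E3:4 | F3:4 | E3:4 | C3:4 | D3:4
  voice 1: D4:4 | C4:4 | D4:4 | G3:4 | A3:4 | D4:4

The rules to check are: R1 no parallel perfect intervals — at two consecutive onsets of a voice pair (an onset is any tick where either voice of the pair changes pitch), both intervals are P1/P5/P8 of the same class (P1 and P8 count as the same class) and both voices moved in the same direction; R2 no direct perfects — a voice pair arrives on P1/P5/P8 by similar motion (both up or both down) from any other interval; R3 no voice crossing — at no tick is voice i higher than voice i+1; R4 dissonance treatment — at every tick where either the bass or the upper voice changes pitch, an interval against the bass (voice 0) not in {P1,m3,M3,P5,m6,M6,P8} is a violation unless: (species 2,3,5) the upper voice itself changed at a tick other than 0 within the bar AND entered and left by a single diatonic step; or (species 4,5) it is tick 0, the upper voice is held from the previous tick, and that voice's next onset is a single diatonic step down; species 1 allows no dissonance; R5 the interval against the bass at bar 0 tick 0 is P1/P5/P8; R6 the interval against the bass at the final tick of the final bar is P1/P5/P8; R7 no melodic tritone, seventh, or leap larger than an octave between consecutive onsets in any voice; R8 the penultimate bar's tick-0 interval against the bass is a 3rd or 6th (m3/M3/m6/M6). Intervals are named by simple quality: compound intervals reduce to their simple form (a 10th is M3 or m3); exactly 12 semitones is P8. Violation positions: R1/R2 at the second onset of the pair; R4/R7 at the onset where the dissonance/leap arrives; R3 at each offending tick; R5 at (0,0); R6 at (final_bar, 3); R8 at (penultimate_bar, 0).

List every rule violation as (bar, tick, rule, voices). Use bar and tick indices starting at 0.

(5, 0, R2, (0, 1))

bar 0: v0=D3 v1=D4 downbeat P8
bar 1: v0=E3 v1=C4 downbeat m6
bar 2: v0=F3 v1=D4 downbeat M6
bar 3: v0=E3 v1=G3 downbeat m3
bar 4: v0=C3 v1=A3 downbeat M6
bar 5: v0=D3 v1=D4 downbeat P8
  -> R2 @ bar 5 tick 0 v(0, 1): C3/A3 M6 -> D3/D4 P8 similar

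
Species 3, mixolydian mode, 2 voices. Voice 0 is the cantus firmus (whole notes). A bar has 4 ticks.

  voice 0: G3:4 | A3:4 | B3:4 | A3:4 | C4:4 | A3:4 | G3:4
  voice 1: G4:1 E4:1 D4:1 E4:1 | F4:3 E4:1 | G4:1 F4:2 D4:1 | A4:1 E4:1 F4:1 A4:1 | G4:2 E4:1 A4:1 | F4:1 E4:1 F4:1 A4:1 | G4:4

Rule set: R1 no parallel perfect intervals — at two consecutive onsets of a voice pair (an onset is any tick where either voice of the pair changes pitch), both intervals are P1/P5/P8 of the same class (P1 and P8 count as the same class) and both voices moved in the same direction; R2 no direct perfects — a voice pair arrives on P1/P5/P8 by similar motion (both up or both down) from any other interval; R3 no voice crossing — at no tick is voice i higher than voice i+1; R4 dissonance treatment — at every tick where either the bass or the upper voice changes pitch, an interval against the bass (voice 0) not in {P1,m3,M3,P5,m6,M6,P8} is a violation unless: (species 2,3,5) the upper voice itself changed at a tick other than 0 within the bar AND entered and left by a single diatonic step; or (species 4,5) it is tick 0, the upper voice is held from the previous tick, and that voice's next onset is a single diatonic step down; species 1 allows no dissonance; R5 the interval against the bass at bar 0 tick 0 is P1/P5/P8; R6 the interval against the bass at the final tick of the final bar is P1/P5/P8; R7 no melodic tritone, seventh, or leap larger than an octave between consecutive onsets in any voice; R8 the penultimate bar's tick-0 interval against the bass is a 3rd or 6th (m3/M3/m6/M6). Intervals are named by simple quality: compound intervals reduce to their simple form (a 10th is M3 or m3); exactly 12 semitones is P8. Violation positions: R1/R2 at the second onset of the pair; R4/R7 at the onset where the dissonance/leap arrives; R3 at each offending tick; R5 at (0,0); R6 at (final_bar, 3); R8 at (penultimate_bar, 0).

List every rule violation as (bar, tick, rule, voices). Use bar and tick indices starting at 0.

(2, 1, R4, (0, 1))
(6, 0, R1, (0, 1))

bar 0: v0=G3 v1=G4 downbeat P8
bar 1: v0=A3 v1=F4 downbeat m6
bar 2: v0=B3 v1=G4 downbeat m6
bar 3: v0=A3 v1=A4 downbeat P8
bar 4: v0=C4 v1=G4 downbeat P5
bar 5: v0=A3 v1=F4 downbeat m6
bar 6: v0=G3 v1=G4 downbeat P8
  -> R4 @ bar 2 tick 1 v(0, 1): B3/F4 TT untreated
  -> R1 @ bar 6 tick 0 v(0, 1): A3/A4 P8 -> G3/G4 P8 similar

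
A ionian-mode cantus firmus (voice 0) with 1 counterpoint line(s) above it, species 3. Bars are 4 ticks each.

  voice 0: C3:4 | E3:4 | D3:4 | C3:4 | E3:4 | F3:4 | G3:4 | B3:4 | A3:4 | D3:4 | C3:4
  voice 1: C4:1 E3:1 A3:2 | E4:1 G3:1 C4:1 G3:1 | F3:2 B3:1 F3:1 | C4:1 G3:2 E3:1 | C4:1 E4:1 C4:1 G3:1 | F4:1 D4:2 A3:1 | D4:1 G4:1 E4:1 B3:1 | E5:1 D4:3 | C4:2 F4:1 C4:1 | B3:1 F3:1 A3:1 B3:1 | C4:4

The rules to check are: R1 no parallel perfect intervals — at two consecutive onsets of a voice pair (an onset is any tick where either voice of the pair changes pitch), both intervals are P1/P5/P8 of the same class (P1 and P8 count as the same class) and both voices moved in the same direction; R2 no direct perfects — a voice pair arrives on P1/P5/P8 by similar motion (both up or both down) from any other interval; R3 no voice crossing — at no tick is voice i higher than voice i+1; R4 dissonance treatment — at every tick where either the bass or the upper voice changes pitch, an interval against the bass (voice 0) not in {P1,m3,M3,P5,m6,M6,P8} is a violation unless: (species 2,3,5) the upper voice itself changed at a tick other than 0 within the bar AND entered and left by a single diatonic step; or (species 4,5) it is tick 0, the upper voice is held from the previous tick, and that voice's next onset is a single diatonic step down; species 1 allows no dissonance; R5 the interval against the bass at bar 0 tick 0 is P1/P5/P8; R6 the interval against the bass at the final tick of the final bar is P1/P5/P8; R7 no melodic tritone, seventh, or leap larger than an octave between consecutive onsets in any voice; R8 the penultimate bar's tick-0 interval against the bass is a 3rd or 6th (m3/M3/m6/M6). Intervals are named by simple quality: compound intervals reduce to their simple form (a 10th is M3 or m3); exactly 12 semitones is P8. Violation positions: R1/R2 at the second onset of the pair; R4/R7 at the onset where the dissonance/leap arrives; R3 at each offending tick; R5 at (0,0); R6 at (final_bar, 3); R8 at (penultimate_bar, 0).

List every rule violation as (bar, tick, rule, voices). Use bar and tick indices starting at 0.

(1, 0, R2, (0, 1))
(2, 2, R7, (1,))
(2, 3, R7, (1,))
(5, 0, R2, (0, 1))
(5, 0, R7, (1,))
(6, 0, R2, (0, 1))
(7, 0, R4, (0, 1))
(7, 0, R7, (1,))
(7, 1, R7, (1,))
(9, 1, R7, (1,))

bar 0: v0=C3 v1=C4 downbeat P8
bar 1: v0=E3 v1=E4 downbeat P8
bar 2: v0=D3 v1=F3 downbeat m3
bar 3: v0=C3 v1=C4 downbeat P8
bar 4: v0=E3 v1=C4 downbeat m6
bar 5: v0=F3 v1=F4 downbeat P8
bar 6: v0=G3 v1=D4 downbeat P5
bar 7: v0=B3 v1=E5 downbeat P4
bar 8: v0=A3 v1=C4 downbeat m3
bar 9: v0=D3 v1=B3 downbeat M6
bar 10: v0=C3 v1=C4 downbeat P8
  -> R2 @ bar 1 tick 0 v(0, 1): C3/A3 M6 -> E3/E4 P8 similar
  -> R7 @ bar 2 tick 2 v(1,): F3->B3 leap 6st
  -> R7 @ bar 2 tick 3 v(1,): B3->F3 leap 6st
  -> R2 @ bar 5 tick 0 v(0, 1): E3/G3 m3 -> F3/F4 P8 similar
  -> R7 @ bar 5 tick 0 v(1,): G3->F4 leap 10st
  -> R2 @ bar 6 tick 0 v(0, 1): F3/A3 M3 -> G3/D4 P5 similar
  -> R4 @ bar 7 tick 0 v(0, 1): B3/E5 P4 untreated
  -> R7 @ bar 7 tick 0 v(1,): B3->E5 leap 17st
  -> R7 @ bar 7 tick 1 v(1,): E5->D4 leap 14st
  -> R7 @ bar 9 tick 1 v(1,): B3->F3 leap 6st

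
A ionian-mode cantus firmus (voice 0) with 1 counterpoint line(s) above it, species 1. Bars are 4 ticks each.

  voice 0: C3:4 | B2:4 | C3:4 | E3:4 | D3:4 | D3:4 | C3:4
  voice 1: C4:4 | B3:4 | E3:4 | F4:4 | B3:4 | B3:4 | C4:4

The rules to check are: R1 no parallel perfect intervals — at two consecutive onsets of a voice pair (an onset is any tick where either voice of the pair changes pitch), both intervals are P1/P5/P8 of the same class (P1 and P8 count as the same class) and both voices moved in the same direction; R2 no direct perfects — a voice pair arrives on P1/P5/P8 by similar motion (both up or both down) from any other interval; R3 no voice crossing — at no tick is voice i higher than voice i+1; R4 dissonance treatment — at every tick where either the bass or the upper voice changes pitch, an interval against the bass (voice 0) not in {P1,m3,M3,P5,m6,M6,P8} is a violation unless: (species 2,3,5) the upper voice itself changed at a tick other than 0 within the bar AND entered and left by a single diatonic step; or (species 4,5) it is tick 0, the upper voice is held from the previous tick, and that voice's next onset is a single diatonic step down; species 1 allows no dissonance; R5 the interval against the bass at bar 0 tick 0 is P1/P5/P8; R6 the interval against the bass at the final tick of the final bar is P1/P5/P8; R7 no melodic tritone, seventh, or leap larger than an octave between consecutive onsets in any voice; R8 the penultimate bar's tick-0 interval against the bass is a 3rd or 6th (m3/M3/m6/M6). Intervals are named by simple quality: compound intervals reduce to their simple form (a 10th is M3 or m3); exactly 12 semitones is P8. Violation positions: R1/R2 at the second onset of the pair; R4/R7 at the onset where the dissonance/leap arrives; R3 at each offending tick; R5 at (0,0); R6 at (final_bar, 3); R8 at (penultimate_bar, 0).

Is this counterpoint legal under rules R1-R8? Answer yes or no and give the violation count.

bar 0: v0=C3 v1=C4 (P8)
bar 1: v0=B2 v1=B3 (P8)
bar 2: v0=C3 v1=E3 (M3)
bar 3: v0=E3 v1=F4 (m2)
bar 4: v0=D3 v1=B3 (M6)
bar 5: v0=D3 v1=B3 (M6)
bar 6: v0=C3 v1=C4 (P8)
  R1 @ bar1.0: C3/C4 P8 -> B2/B3 P8 similar
  R4 @ bar3.0: E3/F4 m2 untreated
  R7 @ bar3.0: E3->F4 leap 13st
  R7 @ bar4.0: F4->B3 leap 6st

No (4 violations)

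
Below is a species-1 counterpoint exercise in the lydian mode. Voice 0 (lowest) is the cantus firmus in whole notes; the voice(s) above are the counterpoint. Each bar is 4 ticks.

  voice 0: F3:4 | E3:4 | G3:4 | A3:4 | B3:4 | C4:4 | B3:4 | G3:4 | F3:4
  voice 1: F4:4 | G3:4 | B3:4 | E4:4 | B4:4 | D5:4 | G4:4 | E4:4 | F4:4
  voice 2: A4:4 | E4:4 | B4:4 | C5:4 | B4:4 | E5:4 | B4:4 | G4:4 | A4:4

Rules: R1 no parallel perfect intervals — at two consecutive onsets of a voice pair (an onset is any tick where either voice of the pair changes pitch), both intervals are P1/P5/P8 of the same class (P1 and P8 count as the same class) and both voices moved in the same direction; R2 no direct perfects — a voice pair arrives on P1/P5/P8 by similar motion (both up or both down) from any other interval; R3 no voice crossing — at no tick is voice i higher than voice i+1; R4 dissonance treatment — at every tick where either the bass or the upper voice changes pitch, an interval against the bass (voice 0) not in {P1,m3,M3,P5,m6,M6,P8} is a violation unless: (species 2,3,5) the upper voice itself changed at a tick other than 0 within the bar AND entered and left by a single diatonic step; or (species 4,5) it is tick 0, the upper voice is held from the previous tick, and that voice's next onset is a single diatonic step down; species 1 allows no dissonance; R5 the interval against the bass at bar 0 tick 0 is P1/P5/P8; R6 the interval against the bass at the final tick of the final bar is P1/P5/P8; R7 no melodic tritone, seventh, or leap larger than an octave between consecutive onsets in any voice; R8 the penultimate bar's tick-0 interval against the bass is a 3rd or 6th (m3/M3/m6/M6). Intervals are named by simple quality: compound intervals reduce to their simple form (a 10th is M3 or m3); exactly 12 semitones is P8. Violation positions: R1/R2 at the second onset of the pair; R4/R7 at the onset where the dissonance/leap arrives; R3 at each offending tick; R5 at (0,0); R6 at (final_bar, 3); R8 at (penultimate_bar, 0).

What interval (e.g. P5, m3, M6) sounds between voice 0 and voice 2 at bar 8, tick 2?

voice 0=F3 voice 2=A4 -> M3

M3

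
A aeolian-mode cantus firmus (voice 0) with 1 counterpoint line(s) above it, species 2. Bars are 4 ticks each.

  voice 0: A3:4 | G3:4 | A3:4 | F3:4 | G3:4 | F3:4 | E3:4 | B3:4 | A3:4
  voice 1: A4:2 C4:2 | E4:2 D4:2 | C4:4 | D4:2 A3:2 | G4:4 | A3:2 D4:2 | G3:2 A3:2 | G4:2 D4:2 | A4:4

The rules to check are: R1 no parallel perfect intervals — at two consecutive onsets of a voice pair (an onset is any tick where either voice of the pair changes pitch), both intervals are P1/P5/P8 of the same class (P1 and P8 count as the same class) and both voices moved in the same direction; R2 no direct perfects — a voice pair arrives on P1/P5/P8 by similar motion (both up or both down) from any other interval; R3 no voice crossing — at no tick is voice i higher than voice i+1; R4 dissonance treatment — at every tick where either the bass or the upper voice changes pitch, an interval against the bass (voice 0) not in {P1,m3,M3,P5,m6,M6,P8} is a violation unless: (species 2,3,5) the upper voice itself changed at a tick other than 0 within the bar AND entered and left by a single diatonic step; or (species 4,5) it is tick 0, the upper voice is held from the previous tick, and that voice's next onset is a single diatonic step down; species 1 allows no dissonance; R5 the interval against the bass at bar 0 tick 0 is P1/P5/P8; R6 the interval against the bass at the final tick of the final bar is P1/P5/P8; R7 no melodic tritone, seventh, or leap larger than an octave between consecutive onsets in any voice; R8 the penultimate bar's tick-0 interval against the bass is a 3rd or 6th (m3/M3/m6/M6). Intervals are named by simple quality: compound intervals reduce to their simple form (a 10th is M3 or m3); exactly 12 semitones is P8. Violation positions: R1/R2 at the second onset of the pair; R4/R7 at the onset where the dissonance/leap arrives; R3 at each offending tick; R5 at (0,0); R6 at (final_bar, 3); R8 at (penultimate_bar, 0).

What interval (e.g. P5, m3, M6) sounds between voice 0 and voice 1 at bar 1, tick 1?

M6

voice 0=G3 voice 1=E4 -> M6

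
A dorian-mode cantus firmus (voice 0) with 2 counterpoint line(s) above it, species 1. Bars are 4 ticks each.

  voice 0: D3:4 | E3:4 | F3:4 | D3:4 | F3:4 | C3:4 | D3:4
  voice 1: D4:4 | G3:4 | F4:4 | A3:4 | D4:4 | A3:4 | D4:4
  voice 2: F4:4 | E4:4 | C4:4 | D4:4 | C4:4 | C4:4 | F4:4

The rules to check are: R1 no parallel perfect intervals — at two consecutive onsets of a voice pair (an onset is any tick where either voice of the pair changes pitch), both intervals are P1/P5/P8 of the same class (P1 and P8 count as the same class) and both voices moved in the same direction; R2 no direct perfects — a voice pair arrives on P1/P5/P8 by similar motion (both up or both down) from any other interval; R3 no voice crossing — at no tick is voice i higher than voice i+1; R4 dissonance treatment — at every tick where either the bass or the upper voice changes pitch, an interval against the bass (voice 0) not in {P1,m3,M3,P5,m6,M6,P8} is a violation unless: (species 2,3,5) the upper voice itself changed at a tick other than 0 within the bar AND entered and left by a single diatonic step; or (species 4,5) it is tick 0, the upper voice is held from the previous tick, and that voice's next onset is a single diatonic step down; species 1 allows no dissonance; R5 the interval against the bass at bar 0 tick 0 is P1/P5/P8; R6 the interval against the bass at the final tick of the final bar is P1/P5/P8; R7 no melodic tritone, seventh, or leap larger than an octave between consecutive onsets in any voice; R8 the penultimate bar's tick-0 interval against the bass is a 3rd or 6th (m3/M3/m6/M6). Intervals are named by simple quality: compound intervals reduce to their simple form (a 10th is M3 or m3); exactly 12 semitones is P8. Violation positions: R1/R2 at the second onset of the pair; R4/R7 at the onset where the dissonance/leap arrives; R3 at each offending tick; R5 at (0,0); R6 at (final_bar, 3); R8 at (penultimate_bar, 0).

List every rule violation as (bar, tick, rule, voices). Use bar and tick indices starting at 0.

(0, 0, R5, (0, 2))
(2, 0, R2, (0, 1))
(2, 0, R3, (1, 2))
(2, 0, R7, (1,))
(2, 1, R3, (1, 2))
(2, 2, R3, (1, 2))
(2, 3, R3, (1, 2))
(3, 0, R2, (0, 1))
(4, 0, R3, (1, 2))
(4, 1, R3, (1, 2))
(4, 2, R3, (1, 2))
(4, 3, R3, (1, 2))
(5, 0, R8, (0, 2))
(6, 0, R2, (0, 1))
(6, 3, R6, (0, 2))

bar 0: v0=D3 v1=D4 v2=F4 downbeat m3
bar 1: v0=E3 v1=G3 v2=E4 downbeat P8
bar 2: v0=F3 v1=F4 v2=C4 downbeat P5
bar 3: v0=D3 v1=A3 v2=D4 downbeat P8
bar 4: v0=F3 v1=D4 v2=C4 downbeat P5
bar 5: v0=C3 v1=A3 v2=C4 downbeat P8
bar 6: v0=D3 v1=D4 v2=F4 downbeat m3
  -> R5 @ bar 0 tick 0 v(0, 2): opens on m3
  -> R2 @ bar 2 tick 0 v(0, 1): E3/G3 m3 -> F3/F4 P8 similar
  -> R3 @ bar 2 tick 0 v(1, 2): F4 above C4
  -> R7 @ bar 2 tick 0 v(1,): G3->F4 leap 10st
  -> R3 @ bar 2 tick 1 v(1, 2): F4 above C4
  -> R3 @ bar 2 tick 2 v(1, 2): F4 above C4
  -> R3 @ bar 2 tick 3 v(1, 2): F4 above C4
  -> R2 @ bar 3 tick 0 v(0, 1): F3/F4 P8 -> D3/A3 P5 similar
  -> R3 @ bar 4 tick 0 v(1, 2): D4 above C4
  -> R3 @ bar 4 tick 1 v(1, 2): D4 above C4
  -> R3 @ bar 4 tick 2 v(1, 2): D4 above C4
  -> R3 @ bar 4 tick 3 v(1, 2): D4 above C4
  -> R8 @ bar 5 tick 0 v(0, 2): penult P8 not 3rd/6th
  -> R2 @ bar 6 tick 0 v(0, 1): C3/A3 M6 -> D3/D4 P8 similar
  -> R6 @ bar 6 tick 3 v(0, 2): closes on m3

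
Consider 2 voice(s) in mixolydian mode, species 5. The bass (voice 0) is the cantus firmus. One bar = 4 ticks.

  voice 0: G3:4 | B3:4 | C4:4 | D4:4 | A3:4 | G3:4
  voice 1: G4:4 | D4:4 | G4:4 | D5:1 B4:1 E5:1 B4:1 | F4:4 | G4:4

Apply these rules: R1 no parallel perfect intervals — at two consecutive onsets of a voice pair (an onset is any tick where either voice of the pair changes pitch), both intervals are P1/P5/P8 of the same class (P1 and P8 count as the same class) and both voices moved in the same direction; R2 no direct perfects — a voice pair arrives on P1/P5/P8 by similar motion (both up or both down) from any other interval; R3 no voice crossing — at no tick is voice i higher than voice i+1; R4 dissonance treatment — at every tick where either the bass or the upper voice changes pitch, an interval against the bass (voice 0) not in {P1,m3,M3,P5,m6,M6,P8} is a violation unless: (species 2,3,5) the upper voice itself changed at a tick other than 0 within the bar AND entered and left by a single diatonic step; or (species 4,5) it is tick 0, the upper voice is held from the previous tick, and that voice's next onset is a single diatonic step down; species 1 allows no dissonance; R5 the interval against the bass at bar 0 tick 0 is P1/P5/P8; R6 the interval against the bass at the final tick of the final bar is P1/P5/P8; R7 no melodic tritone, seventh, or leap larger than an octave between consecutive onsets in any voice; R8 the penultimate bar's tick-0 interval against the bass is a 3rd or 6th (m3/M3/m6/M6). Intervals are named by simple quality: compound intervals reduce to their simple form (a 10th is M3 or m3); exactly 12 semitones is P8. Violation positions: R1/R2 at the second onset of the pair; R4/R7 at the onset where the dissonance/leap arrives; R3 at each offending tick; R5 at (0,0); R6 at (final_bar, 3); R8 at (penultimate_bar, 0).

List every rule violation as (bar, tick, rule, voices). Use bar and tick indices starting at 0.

(2, 0, R2, (0, 1))
(3, 0, R2, (0, 1))
(3, 2, R4, (0, 1))
(4, 0, R7, (1,))

bar 0: v0=G3 v1=G4 downbeat P8
bar 1: v0=B3 v1=D4 downbeat m3
bar 2: v0=C4 v1=G4 downbeat P5
bar 3: v0=D4 v1=D5 downbeat P8
bar 4: v0=A3 v1=F4 downbeat m6
bar 5: v0=G3 v1=G4 downbeat P8
  -> R2 @ bar 2 tick 0 v(0, 1): B3/D4 m3 -> C4/G4 P5 similar
  -> R2 @ bar 3 tick 0 v(0, 1): C4/G4 P5 -> D4/D5 P8 similar
  -> R4 @ bar 3 tick 2 v(0, 1): D4/E5 M2 untreated
  -> R7 @ bar 4 tick 0 v(1,): B4->F4 leap 6st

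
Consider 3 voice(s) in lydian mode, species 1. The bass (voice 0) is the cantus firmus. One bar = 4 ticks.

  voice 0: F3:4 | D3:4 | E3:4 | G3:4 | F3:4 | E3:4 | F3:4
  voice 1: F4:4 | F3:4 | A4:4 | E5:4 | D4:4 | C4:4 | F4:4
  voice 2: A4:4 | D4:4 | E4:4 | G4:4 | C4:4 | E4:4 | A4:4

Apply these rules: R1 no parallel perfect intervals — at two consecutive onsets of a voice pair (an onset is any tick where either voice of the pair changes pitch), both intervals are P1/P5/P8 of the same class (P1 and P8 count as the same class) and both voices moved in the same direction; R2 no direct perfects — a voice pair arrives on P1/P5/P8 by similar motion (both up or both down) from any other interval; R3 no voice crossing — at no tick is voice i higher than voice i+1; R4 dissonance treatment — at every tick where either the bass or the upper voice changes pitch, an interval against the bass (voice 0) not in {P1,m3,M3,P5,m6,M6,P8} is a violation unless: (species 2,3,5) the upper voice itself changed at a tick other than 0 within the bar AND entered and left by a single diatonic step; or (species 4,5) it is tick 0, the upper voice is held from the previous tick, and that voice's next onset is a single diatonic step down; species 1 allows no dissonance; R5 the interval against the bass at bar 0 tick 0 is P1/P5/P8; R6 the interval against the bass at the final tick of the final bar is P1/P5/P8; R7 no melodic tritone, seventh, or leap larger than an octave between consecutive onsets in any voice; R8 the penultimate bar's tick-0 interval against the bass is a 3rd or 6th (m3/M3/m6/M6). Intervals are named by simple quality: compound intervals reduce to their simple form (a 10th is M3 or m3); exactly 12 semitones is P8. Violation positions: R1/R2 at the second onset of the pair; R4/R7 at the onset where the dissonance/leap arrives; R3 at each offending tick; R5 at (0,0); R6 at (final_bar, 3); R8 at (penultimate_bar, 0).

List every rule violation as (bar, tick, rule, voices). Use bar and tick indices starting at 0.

bar 0: v0=F3 v1=F4 v2=A4 downbeat M3
bar 1: v0=D3 v1=F3 v2=D4 downbeat P8
bar 2: v0=E3 v1=A4 v2=E4 downbeat P8
bar 3: v0=G3 v1=E5 v2=G4 downbeat P8
bar 4: v0=F3 v1=D4 v2=C4 downbeat P5
bar 5: v0=E3 v1=C4 v2=E4 downbeat P8
bar 6: v0=F3 v1=F4 v2=A4 downbeat M3
  -> R5 @ bar 0 tick 0 v(0, 2): opens on M3
  -> R2 @ bar 1 tick 0 v(0, 2): F3/A4 M3 -> D3/D4 P8 similar
  -> R1 @ bar 2 tick 0 v(0, 2): D3/D4 P8 -> E3/E4 P8 similar
  -> R3 @ bar 2 tick 0 v(1, 2): A4 above E4
  -> R4 @ bar 2 tick 0 v(0, 1): E3/A4 P4 untreated
  -> R7 @ bar 2 tick 0 v(1,): F3->A4 leap 16st
  -> R3 @ bar 2 tick 1 v(1, 2): A4 above E4
  -> R3 @ bar 2 tick 2 v(1, 2): A4 above E4
  -> R3 @ bar 2 tick 3 v(1, 2): A4 above E4
  -> R1 @ bar 3 tick 0 v(0, 2): E3/E4 P8 -> G3/G4 P8 similar
  -> R3 @ bar 3 tick 0 v(1, 2): E5 above G4
  -> R3 @ bar 3 tick 1 v(1, 2): E5 above G4
  -> R3 @ bar 3 tick 2 v(1, 2): E5 above G4
  -> R3 @ bar 3 tick 3 v(1, 2): E5 above G4
  -> R2 @ bar 4 tick 0 v(0, 2): G3/G4 P8 -> F3/C4 P5 similar
  -> R3 @ bar 4 tick 0 v(1, 2): D4 above C4
  -> R7 @ bar 4 tick 0 v(1,): E5->D4 leap 14st
  -> R3 @ bar 4 tick 1 v(1, 2): D4 above C4
  -> R3 @ bar 4 tick 2 v(1, 2): D4 above C4
  -> R3 @ bar 4 tick 3 v(1, 2): D4 above C4
  -> R8 @ bar 5 tick 0 v(0, 2): penult P8 not 3rd/6th
  -> R2 @ bar 6 tick 0 v(0, 1): E3/C4 m6 -> F3/F4 P8 similar
  -> R6 @ bar 6 tick 3 v(0, 2): closes on M3

(0, 0, R5, (0, 2))
(1, 0, R2, (0, 2))
(2, 0, R1, (0, 2))
(2, 0, R3, (1, 2))
(2, 0, R4, (0, 1))
(2, 0, R7, (1,))
(2, 1, R3, (1, 2))
(2, 2, R3, (1, 2))
(2, 3, R3, (1, 2))
(3, 0, R1, (0, 2))
(3, 0, R3, (1, 2))
(3, 1, R3, (1, 2))
(3, 2, R3, (1, 2))
(3, 3, R3, (1, 2))
(4, 0, R2, (0, 2))
(4, 0, R3, (1, 2))
(4, 0, R7, (1,))
(4, 1, R3, (1, 2))
(4, 2, R3, (1, 2))
(4, 3, R3, (1, 2))
(5, 0, R8, (0, 2))
(6, 0, R2, (0, 1))
(6, 3, R6, (0, 2))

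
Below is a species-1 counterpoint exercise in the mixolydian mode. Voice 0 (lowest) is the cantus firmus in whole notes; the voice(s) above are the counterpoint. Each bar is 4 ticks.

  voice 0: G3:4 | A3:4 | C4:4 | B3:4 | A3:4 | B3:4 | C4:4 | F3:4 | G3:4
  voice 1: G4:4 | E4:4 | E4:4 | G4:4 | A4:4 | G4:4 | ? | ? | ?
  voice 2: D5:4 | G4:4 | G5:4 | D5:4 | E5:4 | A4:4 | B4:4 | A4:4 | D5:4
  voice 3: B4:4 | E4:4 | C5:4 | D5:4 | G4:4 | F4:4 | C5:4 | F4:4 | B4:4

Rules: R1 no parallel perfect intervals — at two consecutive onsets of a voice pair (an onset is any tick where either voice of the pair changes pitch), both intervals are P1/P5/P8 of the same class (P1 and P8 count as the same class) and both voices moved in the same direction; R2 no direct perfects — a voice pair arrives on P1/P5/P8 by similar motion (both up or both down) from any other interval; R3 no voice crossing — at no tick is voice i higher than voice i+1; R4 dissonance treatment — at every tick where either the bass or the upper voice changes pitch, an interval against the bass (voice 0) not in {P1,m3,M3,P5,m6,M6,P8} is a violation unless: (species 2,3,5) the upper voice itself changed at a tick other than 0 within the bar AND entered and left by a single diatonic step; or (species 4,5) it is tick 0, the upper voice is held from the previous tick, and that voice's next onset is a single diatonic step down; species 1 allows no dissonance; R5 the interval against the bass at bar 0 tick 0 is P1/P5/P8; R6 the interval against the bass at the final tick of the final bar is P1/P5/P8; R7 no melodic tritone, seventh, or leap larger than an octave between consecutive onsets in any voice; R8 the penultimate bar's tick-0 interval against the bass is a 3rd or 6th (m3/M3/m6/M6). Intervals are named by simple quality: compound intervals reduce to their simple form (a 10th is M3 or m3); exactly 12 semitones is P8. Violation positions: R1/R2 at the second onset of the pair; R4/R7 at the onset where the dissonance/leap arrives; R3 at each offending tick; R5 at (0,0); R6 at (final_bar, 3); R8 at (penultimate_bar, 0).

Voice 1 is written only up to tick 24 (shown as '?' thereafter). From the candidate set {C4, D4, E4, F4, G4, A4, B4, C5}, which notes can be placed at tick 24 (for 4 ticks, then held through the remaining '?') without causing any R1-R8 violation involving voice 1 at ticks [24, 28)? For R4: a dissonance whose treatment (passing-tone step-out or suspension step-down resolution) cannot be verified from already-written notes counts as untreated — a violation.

C4: legal
D4: violates R4
E4: legal
F4: violates R4
G4: legal
A4: legal
B4: violates R2,R4
C5: violates R2,R3

{A4, C4, E4, G4}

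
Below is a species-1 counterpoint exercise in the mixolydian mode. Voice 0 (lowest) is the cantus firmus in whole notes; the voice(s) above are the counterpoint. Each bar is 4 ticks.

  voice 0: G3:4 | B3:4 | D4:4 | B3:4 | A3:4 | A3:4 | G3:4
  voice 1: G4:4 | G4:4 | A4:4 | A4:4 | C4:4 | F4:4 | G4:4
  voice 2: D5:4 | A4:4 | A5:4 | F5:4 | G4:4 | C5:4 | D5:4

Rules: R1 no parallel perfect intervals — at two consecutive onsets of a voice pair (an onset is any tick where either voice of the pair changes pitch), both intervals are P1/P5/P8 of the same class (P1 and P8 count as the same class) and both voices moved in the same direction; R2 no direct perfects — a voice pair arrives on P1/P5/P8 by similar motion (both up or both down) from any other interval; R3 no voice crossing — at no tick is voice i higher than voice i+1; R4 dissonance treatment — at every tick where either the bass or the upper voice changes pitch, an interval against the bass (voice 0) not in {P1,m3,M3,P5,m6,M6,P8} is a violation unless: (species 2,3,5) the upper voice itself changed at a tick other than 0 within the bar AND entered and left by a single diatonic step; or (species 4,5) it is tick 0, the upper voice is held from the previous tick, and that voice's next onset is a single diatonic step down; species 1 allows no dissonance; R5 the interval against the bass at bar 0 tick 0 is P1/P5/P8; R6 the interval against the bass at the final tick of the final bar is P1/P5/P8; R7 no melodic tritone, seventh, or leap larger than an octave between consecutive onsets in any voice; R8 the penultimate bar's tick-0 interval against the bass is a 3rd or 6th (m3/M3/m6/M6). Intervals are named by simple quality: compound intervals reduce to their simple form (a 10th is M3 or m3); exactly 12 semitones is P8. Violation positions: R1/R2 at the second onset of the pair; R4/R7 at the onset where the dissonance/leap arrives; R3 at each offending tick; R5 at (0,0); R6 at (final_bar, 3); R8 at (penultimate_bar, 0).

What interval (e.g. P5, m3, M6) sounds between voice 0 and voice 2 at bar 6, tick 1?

voice 0=G3 voice 2=D5 -> P5

P5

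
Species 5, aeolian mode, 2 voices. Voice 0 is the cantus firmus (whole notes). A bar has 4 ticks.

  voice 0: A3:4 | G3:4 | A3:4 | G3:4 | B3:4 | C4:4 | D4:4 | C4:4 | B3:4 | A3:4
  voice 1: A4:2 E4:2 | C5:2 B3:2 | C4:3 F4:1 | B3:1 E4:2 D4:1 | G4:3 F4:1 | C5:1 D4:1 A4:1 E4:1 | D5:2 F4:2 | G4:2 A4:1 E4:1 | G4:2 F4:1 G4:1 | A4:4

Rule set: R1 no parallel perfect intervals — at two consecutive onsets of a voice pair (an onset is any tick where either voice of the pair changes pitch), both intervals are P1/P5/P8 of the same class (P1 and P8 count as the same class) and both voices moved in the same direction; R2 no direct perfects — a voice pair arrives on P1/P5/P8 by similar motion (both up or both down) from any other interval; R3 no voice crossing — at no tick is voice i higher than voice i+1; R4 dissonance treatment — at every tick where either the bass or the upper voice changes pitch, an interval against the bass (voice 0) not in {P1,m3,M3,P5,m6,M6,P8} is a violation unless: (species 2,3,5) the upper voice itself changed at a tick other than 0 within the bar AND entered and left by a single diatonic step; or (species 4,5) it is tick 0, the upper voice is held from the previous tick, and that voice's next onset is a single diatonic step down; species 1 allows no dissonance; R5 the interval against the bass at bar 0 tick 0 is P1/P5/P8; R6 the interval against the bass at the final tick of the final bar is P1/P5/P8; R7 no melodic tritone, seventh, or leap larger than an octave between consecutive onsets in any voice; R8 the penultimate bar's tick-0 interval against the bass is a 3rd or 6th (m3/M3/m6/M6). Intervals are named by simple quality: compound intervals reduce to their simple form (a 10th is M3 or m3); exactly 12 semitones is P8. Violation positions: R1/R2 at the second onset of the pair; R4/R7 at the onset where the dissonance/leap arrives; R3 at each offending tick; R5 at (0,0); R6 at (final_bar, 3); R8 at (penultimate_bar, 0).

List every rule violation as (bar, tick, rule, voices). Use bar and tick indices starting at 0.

bar 0: v0=A3 v1=A4 downbeat P8
bar 1: v0=G3 v1=C5 downbeat P4
bar 2: v0=A3 v1=C4 downbeat m3
bar 3: v0=G3 v1=B3 downbeat M3
bar 4: v0=B3 v1=G4 downbeat m6
bar 5: v0=C4 v1=C5 downbeat P8
bar 6: v0=D4 v1=D5 downbeat P8
bar 7: v0=C4 v1=G4 downbeat P5
bar 8: v0=B3 v1=G4 downbeat m6
bar 9: v0=A3 v1=A4 downbeat P8
  -> R4 @ bar 1 tick 0 v(0, 1): G3/C5 P4 untreated
  -> R7 @ bar 1 tick 2 v(1,): C5->B3 leap 13st
  -> R7 @ bar 3 tick 0 v(1,): F4->B3 leap 6st
  -> R4 @ bar 4 tick 3 v(0, 1): B3/F4 TT untreated
  -> R2 @ bar 5 tick 0 v(0, 1): B3/F4 TT -> C4/C5 P8 similar
  -> R4 @ bar 5 tick 1 v(0, 1): C4/D4 M2 untreated
  -> R7 @ bar 5 tick 1 v(1,): C5->D4 leap 10st
  -> R2 @ bar 6 tick 0 v(0, 1): C4/E4 M3 -> D4/D5 P8 similar
  -> R7 @ bar 6 tick 0 v(1,): E4->D5 leap 10st

(1, 0, R4, (0, 1))
(1, 2, R7, (1,))
(3, 0, R7, (1,))
(4, 3, R4, (0, 1))
(5, 0, R2, (0, 1))
(5, 1, R4, (0, 1))
(5, 1, R7, (1,))
(6, 0, R2, (0, 1))
(6, 0, R7, (1,))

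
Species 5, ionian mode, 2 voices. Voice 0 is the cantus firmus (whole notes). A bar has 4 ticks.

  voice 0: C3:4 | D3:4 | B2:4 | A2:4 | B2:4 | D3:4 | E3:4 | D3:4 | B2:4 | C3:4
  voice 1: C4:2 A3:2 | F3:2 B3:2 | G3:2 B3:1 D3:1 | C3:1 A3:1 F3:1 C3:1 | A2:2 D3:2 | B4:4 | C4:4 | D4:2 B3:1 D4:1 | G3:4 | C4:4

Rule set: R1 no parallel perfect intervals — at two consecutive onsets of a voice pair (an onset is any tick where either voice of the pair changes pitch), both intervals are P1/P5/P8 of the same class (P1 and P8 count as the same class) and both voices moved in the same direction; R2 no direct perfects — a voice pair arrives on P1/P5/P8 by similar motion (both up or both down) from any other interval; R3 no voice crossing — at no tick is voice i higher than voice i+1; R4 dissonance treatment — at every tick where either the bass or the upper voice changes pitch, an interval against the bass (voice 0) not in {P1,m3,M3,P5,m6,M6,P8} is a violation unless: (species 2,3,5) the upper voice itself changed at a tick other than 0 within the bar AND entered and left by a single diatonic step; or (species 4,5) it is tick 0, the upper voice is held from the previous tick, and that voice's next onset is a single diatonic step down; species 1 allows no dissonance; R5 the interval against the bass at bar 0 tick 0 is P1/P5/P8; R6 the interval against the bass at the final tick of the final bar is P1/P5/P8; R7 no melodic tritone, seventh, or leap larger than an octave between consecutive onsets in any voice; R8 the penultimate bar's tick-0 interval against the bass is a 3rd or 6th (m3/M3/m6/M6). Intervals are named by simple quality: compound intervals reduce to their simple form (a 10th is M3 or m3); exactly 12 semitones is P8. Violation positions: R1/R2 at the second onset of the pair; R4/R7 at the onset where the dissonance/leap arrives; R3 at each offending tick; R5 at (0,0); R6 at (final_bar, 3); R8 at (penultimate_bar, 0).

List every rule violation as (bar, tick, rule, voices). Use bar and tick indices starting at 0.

(1, 2, R7, (1,))
(4, 0, R3, (0, 1))
(4, 0, R4, (0, 1))
(4, 1, R3, (0, 1))
(5, 0, R7, (1,))
(6, 0, R7, (1,))
(9, 0, R2, (0, 1))

bar 0: v0=C3 v1=C4 downbeat P8
bar 1: v0=D3 v1=F3 downbeat m3
bar 2: v0=B2 v1=G3 downbeat m6
bar 3: v0=A2 v1=C3 downbeat m3
bar 4: v0=B2 v1=A2 downbeat M2
bar 5: v0=D3 v1=B4 downbeat M6
bar 6: v0=E3 v1=C4 downbeat m6
bar 7: v0=D3 v1=D4 downbeat P8
bar 8: v0=B2 v1=G3 downbeat m6
bar 9: v0=C3 v1=C4 downbeat P8
  -> R7 @ bar 1 tick 2 v(1,): F3->B3 leap 6st
  -> R3 @ bar 4 tick 0 v(0, 1): B2 above A2
  -> R4 @ bar 4 tick 0 v(0, 1): B2/A2 M2 untreated
  -> R3 @ bar 4 tick 1 v(0, 1): B2 above A2
  -> R7 @ bar 5 tick 0 v(1,): D3->B4 leap 21st
  -> R7 @ bar 6 tick 0 v(1,): B4->C4 leap 11st
  -> R2 @ bar 9 tick 0 v(0, 1): B2/G3 m6 -> C3/C4 P8 similar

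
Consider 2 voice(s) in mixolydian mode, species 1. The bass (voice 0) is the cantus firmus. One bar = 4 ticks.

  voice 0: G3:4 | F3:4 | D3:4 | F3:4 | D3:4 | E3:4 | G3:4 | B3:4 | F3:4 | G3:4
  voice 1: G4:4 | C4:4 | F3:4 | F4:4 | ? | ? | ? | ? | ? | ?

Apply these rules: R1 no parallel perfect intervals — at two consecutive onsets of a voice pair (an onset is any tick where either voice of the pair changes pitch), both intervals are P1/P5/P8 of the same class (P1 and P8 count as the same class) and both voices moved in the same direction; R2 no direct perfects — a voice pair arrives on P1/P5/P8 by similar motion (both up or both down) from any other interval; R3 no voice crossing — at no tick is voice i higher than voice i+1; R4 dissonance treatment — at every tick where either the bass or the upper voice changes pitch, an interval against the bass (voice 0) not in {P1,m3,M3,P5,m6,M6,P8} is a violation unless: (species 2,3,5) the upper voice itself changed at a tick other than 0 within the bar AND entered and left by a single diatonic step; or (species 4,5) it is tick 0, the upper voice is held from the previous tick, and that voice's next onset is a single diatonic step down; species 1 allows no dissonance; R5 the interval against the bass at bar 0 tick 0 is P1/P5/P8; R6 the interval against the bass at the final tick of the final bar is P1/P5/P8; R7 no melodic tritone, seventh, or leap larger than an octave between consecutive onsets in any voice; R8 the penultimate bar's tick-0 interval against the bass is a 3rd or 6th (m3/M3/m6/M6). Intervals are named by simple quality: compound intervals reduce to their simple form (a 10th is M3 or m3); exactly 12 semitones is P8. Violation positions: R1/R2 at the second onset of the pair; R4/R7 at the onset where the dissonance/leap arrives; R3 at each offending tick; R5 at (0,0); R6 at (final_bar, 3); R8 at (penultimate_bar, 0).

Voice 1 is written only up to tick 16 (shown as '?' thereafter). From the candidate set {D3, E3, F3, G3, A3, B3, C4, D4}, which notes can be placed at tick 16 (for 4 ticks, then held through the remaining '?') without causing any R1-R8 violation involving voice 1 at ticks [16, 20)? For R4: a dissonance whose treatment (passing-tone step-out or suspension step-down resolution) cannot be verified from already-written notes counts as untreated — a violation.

D3: violates R1,R7
E3: violates R4,R7
F3: legal
G3: violates R4,R7
A3: violates R2
B3: violates R7
C4: violates R4
D4: violates R1

{F3}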